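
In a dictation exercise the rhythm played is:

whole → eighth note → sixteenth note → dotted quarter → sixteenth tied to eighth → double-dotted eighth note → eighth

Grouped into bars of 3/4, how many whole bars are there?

2

One bar of 3/4 = 24 thirty-second notes.
Convert each value to thirty-second notes: whole = 32; eighth note = 4; sixteenth note = 2; dotted quarter = 12; sixteenth tied to eighth (sixteenth + eighth) = 6; double-dotted eighth note = 7; eighth = 4.
Total: 32 + 4 + 2 + 12 + 6 + 7 + 4 = 67.
67 ÷ 24 = 2 complete bars with 19 left over.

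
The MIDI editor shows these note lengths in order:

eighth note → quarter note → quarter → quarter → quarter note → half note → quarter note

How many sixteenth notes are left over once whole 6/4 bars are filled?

One bar of 6/4 = 12 eighth notes.
In eighth notes: eighth note = 1; quarter note = 2; quarter = 2; quarter = 2; quarter note = 2; half note = 4; quarter note = 2.
Total: 1 + 2 + 2 + 2 + 2 + 4 + 2 = 15.
15 ÷ 12 = 1 complete bar with 3 eighth notes remaining = 6 sixteenth notes.

6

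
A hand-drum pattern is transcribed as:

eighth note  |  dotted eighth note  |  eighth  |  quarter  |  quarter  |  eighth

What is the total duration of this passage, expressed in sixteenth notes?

17

Express everything in sixteenth notes: eighth note = 2; dotted eighth note = 3; eighth = 2; quarter = 4; quarter = 4; eighth = 2.
Adding: 2 + 3 + 2 + 4 + 4 + 2 = 17 sixteenth notes.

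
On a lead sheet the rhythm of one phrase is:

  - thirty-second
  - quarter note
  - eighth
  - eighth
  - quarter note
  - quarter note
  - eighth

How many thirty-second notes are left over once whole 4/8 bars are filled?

One bar of 4/8 = 16 thirty-second notes.
Working in thirty-second notes: thirty-second = 1; quarter note = 8; eighth = 4; eighth = 4; quarter note = 8; quarter note = 8; eighth = 4.
Adding: 1 + 8 + 4 + 4 + 8 + 8 + 4 = 37.
37 ÷ 16 = 2 complete bars with 5 thirty-second notes remaining.

5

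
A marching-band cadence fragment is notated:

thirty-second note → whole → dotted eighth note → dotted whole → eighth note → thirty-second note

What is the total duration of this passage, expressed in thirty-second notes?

Each duration in thirty-second notes: thirty-second note = 1; whole = 32; dotted eighth note = 6; dotted whole = 48; eighth note = 4; thirty-second note = 1.
Sum: 1 + 32 + 6 + 48 + 4 + 1 = 92 thirty-second notes.

92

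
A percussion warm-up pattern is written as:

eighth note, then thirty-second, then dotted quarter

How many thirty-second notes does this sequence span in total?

In thirty-second notes: eighth note = 4; thirty-second = 1; dotted quarter = 12.
Adding: 4 + 1 + 12 = 17 thirty-second notes.

17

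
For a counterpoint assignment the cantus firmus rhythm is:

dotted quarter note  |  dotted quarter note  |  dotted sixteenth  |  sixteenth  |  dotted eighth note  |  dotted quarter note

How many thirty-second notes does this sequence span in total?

In thirty-second notes: dotted quarter note = 12; dotted quarter note = 12; dotted sixteenth = 3; sixteenth = 2; dotted eighth note = 6; dotted quarter note = 12.
Total: 12 + 12 + 3 + 2 + 6 + 12 = 47 thirty-second notes.

47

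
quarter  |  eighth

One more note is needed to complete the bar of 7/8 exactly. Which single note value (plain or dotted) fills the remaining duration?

half note

The bar of 7/8 = 7 eighth notes.
Working in eighth notes: quarter = 2; eighth = 1.
Adding: 2 + 1 = 3.
Remaining: 7 − 3 = 4 eighth notes, which is a half note.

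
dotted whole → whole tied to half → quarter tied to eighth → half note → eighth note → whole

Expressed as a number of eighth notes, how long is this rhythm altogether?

40

Each duration in eighth notes: dotted whole = 12; whole tied to half (whole + half) = 12; quarter tied to eighth (quarter + eighth) = 3; half note = 4; eighth note = 1; whole = 8.
Altogether 12 + 12 + 3 + 4 + 1 + 8 = 40 eighth notes.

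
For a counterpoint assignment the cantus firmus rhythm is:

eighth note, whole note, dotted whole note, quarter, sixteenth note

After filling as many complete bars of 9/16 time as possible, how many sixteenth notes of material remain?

One bar of 9/16 = 9 sixteenth notes.
Working in sixteenth notes: eighth note = 2; whole note = 16; dotted whole note = 24; quarter = 4; sixteenth note = 1.
Adding: 2 + 16 + 24 + 4 + 1 = 47.
47 ÷ 9 = 5 complete bars with 2 sixteenth notes remaining.

2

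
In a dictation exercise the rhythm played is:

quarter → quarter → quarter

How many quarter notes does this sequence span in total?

3

Working in quarter notes: quarter = 1; quarter = 1; quarter = 1.
Adding: 1 + 1 + 1 = 3 quarter notes.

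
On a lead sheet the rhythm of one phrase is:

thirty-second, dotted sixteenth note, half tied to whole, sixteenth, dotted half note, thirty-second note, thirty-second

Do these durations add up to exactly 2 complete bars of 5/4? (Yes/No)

One bar of 5/4 = 40 thirty-second notes, so 2 bars = 80.
In thirty-second notes: thirty-second = 1; dotted sixteenth note = 3; half tied to whole (half + whole) = 48; sixteenth = 2; dotted half note = 24; thirty-second note = 1; thirty-second = 1.
Sum: 1 + 3 + 48 + 2 + 24 + 1 + 1 = 80.
80 equals 80, so the answer is Yes.

Yes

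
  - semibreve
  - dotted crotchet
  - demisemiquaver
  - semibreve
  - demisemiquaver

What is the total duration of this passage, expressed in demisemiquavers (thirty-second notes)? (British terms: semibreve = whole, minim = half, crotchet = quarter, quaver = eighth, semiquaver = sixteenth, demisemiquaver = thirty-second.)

78

Working in thirty-second notes: semibreve = 32; dotted crotchet = 12; demisemiquaver = 1; semibreve = 32; demisemiquaver = 1.
Altogether 32 + 12 + 1 + 32 + 1 = 78 thirty-second notes.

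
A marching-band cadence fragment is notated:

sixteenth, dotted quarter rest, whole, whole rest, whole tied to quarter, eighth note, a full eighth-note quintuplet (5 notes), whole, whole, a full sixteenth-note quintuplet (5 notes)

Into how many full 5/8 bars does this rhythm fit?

One bar of 5/8 = 10 sixteenth notes.
Express everything in sixteenth notes: sixteenth = 1; dotted quarter rest = 6; whole = 16; whole rest = 16; whole tied to quarter (whole + quarter) = 20; eighth note = 2; a full eighth-note quintuplet (5 notes) (five quintuplet eighths span one half) = 8; whole = 16; whole = 16; a full sixteenth-note quintuplet (5 notes) (five quintuplet sixteenths span one quarter) = 4.
Total: 1 + 6 + 16 + 16 + 20 + 2 + 8 + 16 + 16 + 4 = 105.
105 ÷ 10 = 10 complete bars with 5 left over.

10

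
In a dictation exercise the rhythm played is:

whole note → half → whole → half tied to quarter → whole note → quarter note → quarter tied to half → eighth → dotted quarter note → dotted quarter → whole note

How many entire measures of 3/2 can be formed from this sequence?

One bar of 3/2 = 12 eighth notes.
Working in eighth notes: whole note = 8; half = 4; whole = 8; half tied to quarter (half + quarter) = 6; whole note = 8; quarter note = 2; quarter tied to half (quarter + half) = 6; eighth = 1; dotted quarter note = 3; dotted quarter = 3; whole note = 8.
Total: 8 + 4 + 8 + 6 + 8 + 2 + 6 + 1 + 3 + 3 + 8 = 57.
57 ÷ 12 = 4 complete bars with 9 left over.

4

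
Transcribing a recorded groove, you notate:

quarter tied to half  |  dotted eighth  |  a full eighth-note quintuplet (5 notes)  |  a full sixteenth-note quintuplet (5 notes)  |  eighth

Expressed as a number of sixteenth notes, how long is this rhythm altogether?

29

Convert each value to sixteenth notes: quarter tied to half (quarter + half) = 12; dotted eighth = 3; a full eighth-note quintuplet (5 notes) (five quintuplet eighths span one half) = 8; a full sixteenth-note quintuplet (5 notes) (five quintuplet sixteenths span one quarter) = 4; eighth = 2.
Adding: 12 + 3 + 8 + 4 + 2 = 29 sixteenth notes.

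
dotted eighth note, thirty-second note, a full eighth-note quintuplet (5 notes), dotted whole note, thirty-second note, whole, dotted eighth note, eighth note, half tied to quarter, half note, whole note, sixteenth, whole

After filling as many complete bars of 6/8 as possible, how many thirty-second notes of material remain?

One bar of 6/8 = 24 thirty-second notes.
Working in thirty-second notes: dotted eighth note = 6; thirty-second note = 1; a full eighth-note quintuplet (5 notes) (five quintuplet eighths span one half) = 16; dotted whole note = 48; thirty-second note = 1; whole = 32; dotted eighth note = 6; eighth note = 4; half tied to quarter (half + quarter) = 24; half note = 16; whole note = 32; sixteenth = 2; whole = 32.
Total: 6 + 1 + 16 + 48 + 1 + 32 + 6 + 4 + 24 + 16 + 32 + 2 + 32 = 220.
220 ÷ 24 = 9 complete bars with 4 thirty-second notes remaining.

4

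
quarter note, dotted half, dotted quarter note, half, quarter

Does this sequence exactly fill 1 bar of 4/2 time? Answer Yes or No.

No

One bar of 4/2 = 16 eighth notes.
Working in eighth notes: quarter note = 2; dotted half = 6; dotted quarter note = 3; half = 4; quarter = 2.
Total: 2 + 6 + 3 + 4 + 2 = 17.
17 exceeds 16, so the answer is No.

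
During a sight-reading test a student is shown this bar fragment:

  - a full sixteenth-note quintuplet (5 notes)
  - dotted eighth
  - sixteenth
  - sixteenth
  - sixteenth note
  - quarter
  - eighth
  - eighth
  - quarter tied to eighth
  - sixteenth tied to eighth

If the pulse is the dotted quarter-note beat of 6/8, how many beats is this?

One dotted quarter-note beat = 6 sixteenth notes.
In sixteenth notes: a full sixteenth-note quintuplet (5 notes) (five quintuplet sixteenths span one quarter) = 4; dotted eighth = 3; sixteenth = 1; sixteenth = 1; sixteenth note = 1; quarter = 4; eighth = 2; eighth = 2; quarter tied to eighth (quarter + eighth) = 6; sixteenth tied to eighth (sixteenth + eighth) = 3.
Sum: 4 + 3 + 1 + 1 + 1 + 4 + 2 + 2 + 6 + 3 = 27.
27 ÷ 6 = 4.5 beats.

4.5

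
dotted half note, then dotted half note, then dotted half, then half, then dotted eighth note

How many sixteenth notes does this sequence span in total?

In sixteenth notes: dotted half note = 12; dotted half note = 12; dotted half = 12; half = 8; dotted eighth note = 3.
Total: 12 + 12 + 12 + 8 + 3 = 47 sixteenth notes.

47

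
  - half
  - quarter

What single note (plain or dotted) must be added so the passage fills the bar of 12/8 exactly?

The bar of 12/8 = 6 quarter notes.
Each duration in quarter notes: half = 2; quarter = 1.
Sum: 2 + 1 = 3.
Remaining: 6 − 3 = 3 quarter notes, which is a dotted half note.

dotted half note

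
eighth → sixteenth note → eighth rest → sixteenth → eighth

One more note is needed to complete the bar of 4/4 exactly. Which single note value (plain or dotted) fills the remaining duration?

half note

The bar of 4/4 = 16 sixteenth notes.
In sixteenth notes: eighth = 2; sixteenth note = 1; eighth rest = 2; sixteenth = 1; eighth = 2.
Sum: 2 + 1 + 2 + 1 + 2 = 8.
Remaining: 16 − 8 = 8 sixteenth notes, which is a half note.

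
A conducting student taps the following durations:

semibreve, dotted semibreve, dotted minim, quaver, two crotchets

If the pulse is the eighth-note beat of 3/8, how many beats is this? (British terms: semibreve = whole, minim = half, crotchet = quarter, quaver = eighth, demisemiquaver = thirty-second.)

31

One eighth-note beat = 2 sixteenth notes.
Convert each value to sixteenth notes: semibreve = 16; dotted semibreve = 24; dotted minim = 12; quaver = 2; crotchet = 4; crotchet = 4.
Altogether 16 + 24 + 12 + 2 + 4 + 4 = 62.
62 ÷ 2 = 31 beats.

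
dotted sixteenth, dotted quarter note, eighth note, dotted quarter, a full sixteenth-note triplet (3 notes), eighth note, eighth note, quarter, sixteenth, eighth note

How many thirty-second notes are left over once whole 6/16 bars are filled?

One bar of 6/16 = 12 thirty-second notes.
Express everything in thirty-second notes: dotted sixteenth = 3; dotted quarter note = 12; eighth note = 4; dotted quarter = 12; a full sixteenth-note triplet (3 notes) (three triplet sixteenths span one eighth) = 4; eighth note = 4; eighth note = 4; quarter = 8; sixteenth = 2; eighth note = 4.
Adding: 3 + 12 + 4 + 12 + 4 + 4 + 4 + 8 + 2 + 4 = 57.
57 ÷ 12 = 4 complete bars with 9 thirty-second notes remaining.

9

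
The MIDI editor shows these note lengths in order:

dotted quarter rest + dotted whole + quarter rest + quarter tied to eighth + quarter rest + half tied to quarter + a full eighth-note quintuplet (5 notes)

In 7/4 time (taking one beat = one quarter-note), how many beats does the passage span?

One quarter-note beat = 2 eighth notes.
In eighth notes: dotted quarter rest = 3; dotted whole = 12; quarter rest = 2; quarter tied to eighth (quarter + eighth) = 3; quarter rest = 2; half tied to quarter (half + quarter) = 6; a full eighth-note quintuplet (5 notes) (five quintuplet eighths span one half) = 4.
Sum: 3 + 12 + 2 + 3 + 2 + 6 + 4 = 32.
32 ÷ 2 = 16 beats.

16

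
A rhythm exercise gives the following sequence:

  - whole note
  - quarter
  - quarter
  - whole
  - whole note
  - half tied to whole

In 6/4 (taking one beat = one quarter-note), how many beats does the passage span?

20

One quarter-note beat = 2 eighth notes.
Working in eighth notes: whole note = 8; quarter = 2; quarter = 2; whole = 8; whole note = 8; half tied to whole (half + whole) = 12.
Adding: 8 + 2 + 2 + 8 + 8 + 12 = 40.
40 ÷ 2 = 20 beats.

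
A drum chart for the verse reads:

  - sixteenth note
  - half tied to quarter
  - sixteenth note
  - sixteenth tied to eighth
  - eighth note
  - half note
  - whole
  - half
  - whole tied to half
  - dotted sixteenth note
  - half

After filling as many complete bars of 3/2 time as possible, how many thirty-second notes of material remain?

25

One bar of 3/2 = 48 thirty-second notes.
Each duration in thirty-second notes: sixteenth note = 2; half tied to quarter (half + quarter) = 24; sixteenth note = 2; sixteenth tied to eighth (sixteenth + eighth) = 6; eighth note = 4; half note = 16; whole = 32; half = 16; whole tied to half (whole + half) = 48; dotted sixteenth note = 3; half = 16.
Sum: 2 + 24 + 2 + 6 + 4 + 16 + 32 + 16 + 48 + 3 + 16 = 169.
169 ÷ 48 = 3 complete bars with 25 thirty-second notes remaining.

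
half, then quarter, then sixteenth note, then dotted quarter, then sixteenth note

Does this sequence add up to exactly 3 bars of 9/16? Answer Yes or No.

No

One bar of 9/16 = 9 sixteenth notes, so 3 bars = 27.
Working in sixteenth notes: half = 8; quarter = 4; sixteenth note = 1; dotted quarter = 6; sixteenth note = 1.
Sum: 8 + 4 + 1 + 6 + 1 = 20.
20 falls short of 27, so the answer is No.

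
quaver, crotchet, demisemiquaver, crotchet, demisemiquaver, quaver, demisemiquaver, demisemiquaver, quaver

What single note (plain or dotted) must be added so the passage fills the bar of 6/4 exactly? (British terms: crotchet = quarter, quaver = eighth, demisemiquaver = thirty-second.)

The bar of 6/4 = 48 thirty-second notes.
In thirty-second notes: quaver = 4; crotchet = 8; demisemiquaver = 1; crotchet = 8; demisemiquaver = 1; quaver = 4; demisemiquaver = 1; demisemiquaver = 1; quaver = 4.
Sum: 4 + 8 + 1 + 8 + 1 + 4 + 1 + 1 + 4 = 32.
Remaining: 48 − 32 = 16 thirty-second notes, which is a half note.

half note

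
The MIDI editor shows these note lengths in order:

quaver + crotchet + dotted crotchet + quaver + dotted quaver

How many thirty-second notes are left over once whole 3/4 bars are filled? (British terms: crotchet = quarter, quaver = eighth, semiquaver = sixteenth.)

One bar of 3/4 = 12 sixteenth notes.
Working in sixteenth notes: quaver = 2; crotchet = 4; dotted crotchet = 6; quaver = 2; dotted quaver = 3.
Total: 2 + 4 + 6 + 2 + 3 = 17.
17 ÷ 12 = 1 complete bar with 5 sixteenth notes remaining = 10 thirty-second notes.

10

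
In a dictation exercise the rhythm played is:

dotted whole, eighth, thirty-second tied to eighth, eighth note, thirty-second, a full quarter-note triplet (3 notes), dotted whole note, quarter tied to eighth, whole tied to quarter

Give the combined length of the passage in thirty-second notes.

Express everything in thirty-second notes: dotted whole = 48; eighth = 4; thirty-second tied to eighth (thirty-second + eighth) = 5; eighth note = 4; thirty-second = 1; a full quarter-note triplet (3 notes) (three triplet quarters span one half) = 16; dotted whole note = 48; quarter tied to eighth (quarter + eighth) = 12; whole tied to quarter (whole + quarter) = 40.
Adding: 48 + 4 + 5 + 4 + 1 + 16 + 48 + 12 + 40 = 178 thirty-second notes.

178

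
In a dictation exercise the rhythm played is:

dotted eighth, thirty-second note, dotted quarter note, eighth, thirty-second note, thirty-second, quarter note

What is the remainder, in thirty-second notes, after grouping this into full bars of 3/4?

One bar of 3/4 = 24 thirty-second notes.
In thirty-second notes: dotted eighth = 6; thirty-second note = 1; dotted quarter note = 12; eighth = 4; thirty-second note = 1; thirty-second = 1; quarter note = 8.
Altogether 6 + 1 + 12 + 4 + 1 + 1 + 8 = 33.
33 ÷ 24 = 1 complete bar with 9 thirty-second notes remaining.

9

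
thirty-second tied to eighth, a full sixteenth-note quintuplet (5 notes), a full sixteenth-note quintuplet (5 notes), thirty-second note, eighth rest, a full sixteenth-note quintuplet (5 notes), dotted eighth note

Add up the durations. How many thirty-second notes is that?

40

Each duration in thirty-second notes: thirty-second tied to eighth (thirty-second + eighth) = 5; a full sixteenth-note quintuplet (5 notes) (five quintuplet sixteenths span one quarter) = 8; a full sixteenth-note quintuplet (5 notes) (five quintuplet sixteenths span one quarter) = 8; thirty-second note = 1; eighth rest = 4; a full sixteenth-note quintuplet (5 notes) (five quintuplet sixteenths span one quarter) = 8; dotted eighth note = 6.
Adding: 5 + 8 + 8 + 1 + 4 + 8 + 6 = 40 thirty-second notes.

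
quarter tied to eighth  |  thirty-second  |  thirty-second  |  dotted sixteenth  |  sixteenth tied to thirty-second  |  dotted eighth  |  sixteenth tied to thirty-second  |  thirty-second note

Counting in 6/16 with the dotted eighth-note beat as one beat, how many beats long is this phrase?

One dotted eighth-note beat = 6 thirty-second notes.
In thirty-second notes: quarter tied to eighth (quarter + eighth) = 12; thirty-second = 1; thirty-second = 1; dotted sixteenth = 3; sixteenth tied to thirty-second (sixteenth + thirty-second) = 3; dotted eighth = 6; sixteenth tied to thirty-second (sixteenth + thirty-second) = 3; thirty-second note = 1.
Altogether 12 + 1 + 1 + 3 + 3 + 6 + 3 + 1 = 30.
30 ÷ 6 = 5 beats.

5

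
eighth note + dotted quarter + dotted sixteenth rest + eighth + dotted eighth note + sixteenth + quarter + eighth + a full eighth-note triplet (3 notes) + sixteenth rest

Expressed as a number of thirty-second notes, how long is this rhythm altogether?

Convert each value to thirty-second notes: eighth note = 4; dotted quarter = 12; dotted sixteenth rest = 3; eighth = 4; dotted eighth note = 6; sixteenth = 2; quarter = 8; eighth = 4; a full eighth-note triplet (3 notes) (three triplet eighths span one quarter) = 8; sixteenth rest = 2.
Sum: 4 + 12 + 3 + 4 + 6 + 2 + 8 + 4 + 8 + 2 = 53 thirty-second notes.

53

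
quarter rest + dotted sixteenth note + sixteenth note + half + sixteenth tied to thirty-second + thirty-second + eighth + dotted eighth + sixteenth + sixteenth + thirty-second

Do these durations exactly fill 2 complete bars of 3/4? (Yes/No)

One bar of 3/4 = 24 thirty-second notes, so 2 bars = 48.
In thirty-second notes: quarter rest = 8; dotted sixteenth note = 3; sixteenth note = 2; half = 16; sixteenth tied to thirty-second (sixteenth + thirty-second) = 3; thirty-second = 1; eighth = 4; dotted eighth = 6; sixteenth = 2; sixteenth = 2; thirty-second = 1.
Sum: 8 + 3 + 2 + 16 + 3 + 1 + 4 + 6 + 2 + 2 + 1 = 48.
48 equals 48, so the answer is Yes.

Yes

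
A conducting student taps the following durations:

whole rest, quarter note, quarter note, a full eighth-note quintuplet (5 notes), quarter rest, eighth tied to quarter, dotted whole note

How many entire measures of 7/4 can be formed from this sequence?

2

One bar of 7/4 = 14 eighth notes.
Each duration in eighth notes: whole rest = 8; quarter note = 2; quarter note = 2; a full eighth-note quintuplet (5 notes) (five quintuplet eighths span one half) = 4; quarter rest = 2; eighth tied to quarter (eighth + quarter) = 3; dotted whole note = 12.
Altogether 8 + 2 + 2 + 4 + 2 + 3 + 12 = 33.
33 ÷ 14 = 2 complete bars with 5 left over.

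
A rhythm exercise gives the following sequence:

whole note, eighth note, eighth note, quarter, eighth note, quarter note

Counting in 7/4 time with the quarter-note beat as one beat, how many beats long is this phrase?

One quarter-note beat = 2 eighth notes.
Convert each value to eighth notes: whole note = 8; eighth note = 1; eighth note = 1; quarter = 2; eighth note = 1; quarter note = 2.
Adding: 8 + 1 + 1 + 2 + 1 + 2 = 15.
15 ÷ 2 = 7.5 beats.

7.5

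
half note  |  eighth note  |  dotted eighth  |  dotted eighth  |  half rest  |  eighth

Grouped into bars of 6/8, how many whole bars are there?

One bar of 6/8 = 12 sixteenth notes.
Working in sixteenth notes: half note = 8; eighth note = 2; dotted eighth = 3; dotted eighth = 3; half rest = 8; eighth = 2.
Altogether 8 + 2 + 3 + 3 + 8 + 2 = 26.
26 ÷ 12 = 2 complete bars with 2 left over.

2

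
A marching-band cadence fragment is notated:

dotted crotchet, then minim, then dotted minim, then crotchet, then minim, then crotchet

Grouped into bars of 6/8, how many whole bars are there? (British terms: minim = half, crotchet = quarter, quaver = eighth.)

3

One bar of 6/8 = 6 eighth notes.
In eighth notes: dotted crotchet = 3; minim = 4; dotted minim = 6; crotchet = 2; minim = 4; crotchet = 2.
Adding: 3 + 4 + 6 + 2 + 4 + 2 = 21.
21 ÷ 6 = 3 complete bars with 3 left over.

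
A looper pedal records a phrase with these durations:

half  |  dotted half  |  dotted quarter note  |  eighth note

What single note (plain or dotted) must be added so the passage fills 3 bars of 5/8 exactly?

3 bars of 5/8 = 15 eighth notes.
Working in eighth notes: half = 4; dotted half = 6; dotted quarter note = 3; eighth note = 1.
Adding: 4 + 6 + 3 + 1 = 14.
Remaining: 15 − 14 = 1 eighth note, which is a eighth note.

eighth note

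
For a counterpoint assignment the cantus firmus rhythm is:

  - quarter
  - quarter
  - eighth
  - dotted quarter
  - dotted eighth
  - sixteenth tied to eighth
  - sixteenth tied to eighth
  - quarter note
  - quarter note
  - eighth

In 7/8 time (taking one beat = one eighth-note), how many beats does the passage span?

17.5

One eighth-note beat = 2 sixteenth notes.
Express everything in sixteenth notes: quarter = 4; quarter = 4; eighth = 2; dotted quarter = 6; dotted eighth = 3; sixteenth tied to eighth (sixteenth + eighth) = 3; sixteenth tied to eighth (sixteenth + eighth) = 3; quarter note = 4; quarter note = 4; eighth = 2.
Sum: 4 + 4 + 2 + 6 + 3 + 3 + 3 + 4 + 4 + 2 = 35.
35 ÷ 2 = 17.5 beats.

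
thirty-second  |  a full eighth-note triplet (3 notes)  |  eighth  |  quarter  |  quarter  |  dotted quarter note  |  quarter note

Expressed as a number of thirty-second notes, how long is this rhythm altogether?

Express everything in thirty-second notes: thirty-second = 1; a full eighth-note triplet (3 notes) (three triplet eighths span one quarter) = 8; eighth = 4; quarter = 8; quarter = 8; dotted quarter note = 12; quarter note = 8.
Total: 1 + 8 + 4 + 8 + 8 + 12 + 8 = 49 thirty-second notes.

49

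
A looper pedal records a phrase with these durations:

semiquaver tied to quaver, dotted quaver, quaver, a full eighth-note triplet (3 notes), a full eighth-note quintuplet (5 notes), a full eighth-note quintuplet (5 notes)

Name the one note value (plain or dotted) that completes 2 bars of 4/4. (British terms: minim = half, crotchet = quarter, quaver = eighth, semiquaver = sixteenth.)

2 bars of 4/4 = 32 sixteenth notes.
In sixteenth notes: semiquaver tied to quaver (semiquaver + quaver) = 3; dotted quaver = 3; quaver = 2; a full eighth-note triplet (3 notes) (three triplet eighths span one quarter) = 4; a full eighth-note quintuplet (5 notes) (five quintuplet eighths span one half) = 8; a full eighth-note quintuplet (5 notes) (five quintuplet eighths span one half) = 8.
Total: 3 + 3 + 2 + 4 + 8 + 8 = 28.
Remaining: 32 − 28 = 4 sixteenth notes, which is a quarter note.

quarter note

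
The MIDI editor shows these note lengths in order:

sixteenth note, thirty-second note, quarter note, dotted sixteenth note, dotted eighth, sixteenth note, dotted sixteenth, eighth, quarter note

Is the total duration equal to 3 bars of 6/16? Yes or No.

No

One bar of 6/16 = 12 thirty-second notes, so 3 bars = 36.
Convert each value to thirty-second notes: sixteenth note = 2; thirty-second note = 1; quarter note = 8; dotted sixteenth note = 3; dotted eighth = 6; sixteenth note = 2; dotted sixteenth = 3; eighth = 4; quarter note = 8.
Altogether 2 + 1 + 8 + 3 + 6 + 2 + 3 + 4 + 8 = 37.
37 exceeds 36, so the answer is No.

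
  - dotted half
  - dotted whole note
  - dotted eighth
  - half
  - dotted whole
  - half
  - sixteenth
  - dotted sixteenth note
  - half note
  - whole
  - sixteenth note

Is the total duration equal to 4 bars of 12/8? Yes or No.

No

One bar of 12/8 = 48 thirty-second notes, so 4 bars = 192.
In thirty-second notes: dotted half = 24; dotted whole note = 48; dotted eighth = 6; half = 16; dotted whole = 48; half = 16; sixteenth = 2; dotted sixteenth note = 3; half note = 16; whole = 32; sixteenth note = 2.
Total: 24 + 48 + 6 + 16 + 48 + 16 + 2 + 3 + 16 + 32 + 2 = 213.
213 exceeds 192, so the answer is No.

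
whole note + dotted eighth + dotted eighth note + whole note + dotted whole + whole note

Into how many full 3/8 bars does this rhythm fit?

One bar of 3/8 = 6 sixteenth notes.
Convert each value to sixteenth notes: whole note = 16; dotted eighth = 3; dotted eighth note = 3; whole note = 16; dotted whole = 24; whole note = 16.
Altogether 16 + 3 + 3 + 16 + 24 + 16 = 78.
78 ÷ 6 = 13 complete bars with 0 left over.

13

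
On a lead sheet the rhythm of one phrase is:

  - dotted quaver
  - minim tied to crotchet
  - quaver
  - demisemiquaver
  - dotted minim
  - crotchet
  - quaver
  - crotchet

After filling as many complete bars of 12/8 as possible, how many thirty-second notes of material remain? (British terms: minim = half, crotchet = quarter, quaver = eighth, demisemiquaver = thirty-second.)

31

One bar of 12/8 = 48 thirty-second notes.
Express everything in thirty-second notes: dotted quaver = 6; minim tied to crotchet (minim + crotchet) = 24; quaver = 4; demisemiquaver = 1; dotted minim = 24; crotchet = 8; quaver = 4; crotchet = 8.
Sum: 6 + 24 + 4 + 1 + 24 + 8 + 4 + 8 = 79.
79 ÷ 48 = 1 complete bar with 31 thirty-second notes remaining.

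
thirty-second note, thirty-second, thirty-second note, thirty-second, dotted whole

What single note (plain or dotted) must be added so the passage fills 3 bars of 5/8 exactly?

3 bars of 5/8 = 60 thirty-second notes.
Working in thirty-second notes: thirty-second note = 1; thirty-second = 1; thirty-second note = 1; thirty-second = 1; dotted whole = 48.
Adding: 1 + 1 + 1 + 1 + 48 = 52.
Remaining: 60 − 52 = 8 thirty-second notes, which is a quarter note.

quarter note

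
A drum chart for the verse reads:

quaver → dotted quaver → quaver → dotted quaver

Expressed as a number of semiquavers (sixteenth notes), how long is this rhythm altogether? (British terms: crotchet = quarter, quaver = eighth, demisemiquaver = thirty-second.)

Each duration in sixteenth notes: quaver = 2; dotted quaver = 3; quaver = 2; dotted quaver = 3.
Adding: 2 + 3 + 2 + 3 = 10 sixteenth notes.

10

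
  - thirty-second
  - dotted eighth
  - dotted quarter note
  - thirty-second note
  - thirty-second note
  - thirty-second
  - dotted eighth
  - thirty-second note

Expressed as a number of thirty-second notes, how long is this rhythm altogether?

29

Express everything in thirty-second notes: thirty-second = 1; dotted eighth = 6; dotted quarter note = 12; thirty-second note = 1; thirty-second note = 1; thirty-second = 1; dotted eighth = 6; thirty-second note = 1.
Total: 1 + 6 + 12 + 1 + 1 + 1 + 6 + 1 = 29 thirty-second notes.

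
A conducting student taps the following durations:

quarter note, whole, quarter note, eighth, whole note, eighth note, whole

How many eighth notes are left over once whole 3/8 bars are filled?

One bar of 3/8 = 3 eighth notes.
Each duration in eighth notes: quarter note = 2; whole = 8; quarter note = 2; eighth = 1; whole note = 8; eighth note = 1; whole = 8.
Adding: 2 + 8 + 2 + 1 + 8 + 1 + 8 = 30.
30 ÷ 3 = 10 complete bars with 0 eighth notes remaining.

0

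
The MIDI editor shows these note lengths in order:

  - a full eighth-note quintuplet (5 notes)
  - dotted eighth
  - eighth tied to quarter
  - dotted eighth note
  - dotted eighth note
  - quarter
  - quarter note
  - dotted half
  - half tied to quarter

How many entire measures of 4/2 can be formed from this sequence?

1

One bar of 4/2 = 32 sixteenth notes.
Express everything in sixteenth notes: a full eighth-note quintuplet (5 notes) (five quintuplet eighths span one half) = 8; dotted eighth = 3; eighth tied to quarter (eighth + quarter) = 6; dotted eighth note = 3; dotted eighth note = 3; quarter = 4; quarter note = 4; dotted half = 12; half tied to quarter (half + quarter) = 12.
Total: 8 + 3 + 6 + 3 + 3 + 4 + 4 + 12 + 12 = 55.
55 ÷ 32 = 1 complete bar with 23 left over.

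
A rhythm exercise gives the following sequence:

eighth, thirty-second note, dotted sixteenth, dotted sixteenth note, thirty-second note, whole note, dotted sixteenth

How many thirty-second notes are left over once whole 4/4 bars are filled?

15

One bar of 4/4 = 32 thirty-second notes.
Each duration in thirty-second notes: eighth = 4; thirty-second note = 1; dotted sixteenth = 3; dotted sixteenth note = 3; thirty-second note = 1; whole note = 32; dotted sixteenth = 3.
Adding: 4 + 1 + 3 + 3 + 1 + 32 + 3 = 47.
47 ÷ 32 = 1 complete bar with 15 thirty-second notes remaining.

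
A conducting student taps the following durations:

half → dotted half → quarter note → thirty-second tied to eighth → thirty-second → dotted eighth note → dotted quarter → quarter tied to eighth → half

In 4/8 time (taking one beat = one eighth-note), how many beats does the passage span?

One eighth-note beat = 4 thirty-second notes.
Each duration in thirty-second notes: half = 16; dotted half = 24; quarter note = 8; thirty-second tied to eighth (thirty-second + eighth) = 5; thirty-second = 1; dotted eighth note = 6; dotted quarter = 12; quarter tied to eighth (quarter + eighth) = 12; half = 16.
Altogether 16 + 24 + 8 + 5 + 1 + 6 + 12 + 12 + 16 = 100.
100 ÷ 4 = 25 beats.

25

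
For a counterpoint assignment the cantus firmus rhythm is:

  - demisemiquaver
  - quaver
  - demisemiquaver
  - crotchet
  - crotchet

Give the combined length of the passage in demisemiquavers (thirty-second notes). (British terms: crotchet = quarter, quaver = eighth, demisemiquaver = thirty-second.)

Convert each value to thirty-second notes: demisemiquaver = 1; quaver = 4; demisemiquaver = 1; crotchet = 8; crotchet = 8.
Sum: 1 + 4 + 1 + 8 + 8 = 22 thirty-second notes.

22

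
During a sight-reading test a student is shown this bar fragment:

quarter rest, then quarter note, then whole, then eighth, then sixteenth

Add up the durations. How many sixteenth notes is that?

27

Working in sixteenth notes: quarter rest = 4; quarter note = 4; whole = 16; eighth = 2; sixteenth = 1.
Adding: 4 + 4 + 16 + 2 + 1 = 27 sixteenth notes.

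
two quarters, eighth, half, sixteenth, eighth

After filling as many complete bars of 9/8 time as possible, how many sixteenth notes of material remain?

One bar of 9/8 = 18 sixteenth notes.
Convert each value to sixteenth notes: quarter = 4; quarter = 4; eighth = 2; half = 8; sixteenth = 1; eighth = 2.
Adding: 4 + 4 + 2 + 8 + 1 + 2 = 21.
21 ÷ 18 = 1 complete bar with 3 sixteenth notes remaining.

3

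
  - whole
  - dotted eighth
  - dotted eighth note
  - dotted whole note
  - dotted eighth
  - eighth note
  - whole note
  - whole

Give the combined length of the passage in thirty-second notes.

166

Express everything in thirty-second notes: whole = 32; dotted eighth = 6; dotted eighth note = 6; dotted whole note = 48; dotted eighth = 6; eighth note = 4; whole note = 32; whole = 32.
Altogether 32 + 6 + 6 + 48 + 6 + 4 + 32 + 32 = 166 thirty-second notes.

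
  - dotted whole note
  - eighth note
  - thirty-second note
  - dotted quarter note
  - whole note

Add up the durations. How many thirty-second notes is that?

97

Working in thirty-second notes: dotted whole note = 48; eighth note = 4; thirty-second note = 1; dotted quarter note = 12; whole note = 32.
Sum: 48 + 4 + 1 + 12 + 32 = 97 thirty-second notes.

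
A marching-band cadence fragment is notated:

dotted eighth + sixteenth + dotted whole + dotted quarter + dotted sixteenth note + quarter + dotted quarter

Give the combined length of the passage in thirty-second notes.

In thirty-second notes: dotted eighth = 6; sixteenth = 2; dotted whole = 48; dotted quarter = 12; dotted sixteenth note = 3; quarter = 8; dotted quarter = 12.
Sum: 6 + 2 + 48 + 12 + 3 + 8 + 12 = 91 thirty-second notes.

91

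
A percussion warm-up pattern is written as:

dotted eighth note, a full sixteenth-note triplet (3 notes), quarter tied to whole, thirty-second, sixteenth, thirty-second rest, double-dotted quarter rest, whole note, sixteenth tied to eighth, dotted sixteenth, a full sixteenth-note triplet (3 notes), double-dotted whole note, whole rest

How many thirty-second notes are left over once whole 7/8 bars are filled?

One bar of 7/8 = 28 thirty-second notes.
Working in thirty-second notes: dotted eighth note = 6; a full sixteenth-note triplet (3 notes) (three triplet sixteenths span one eighth) = 4; quarter tied to whole (quarter + whole) = 40; thirty-second = 1; sixteenth = 2; thirty-second rest = 1; double-dotted quarter rest = 14; whole note = 32; sixteenth tied to eighth (sixteenth + eighth) = 6; dotted sixteenth = 3; a full sixteenth-note triplet (3 notes) (three triplet sixteenths span one eighth) = 4; double-dotted whole note = 56; whole rest = 32.
Total: 6 + 4 + 40 + 1 + 2 + 1 + 14 + 32 + 6 + 3 + 4 + 56 + 32 = 201.
201 ÷ 28 = 7 complete bars with 5 thirty-second notes remaining.

5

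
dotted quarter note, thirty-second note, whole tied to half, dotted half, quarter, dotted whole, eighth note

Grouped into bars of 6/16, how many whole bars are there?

12

One bar of 6/16 = 12 thirty-second notes.
In thirty-second notes: dotted quarter note = 12; thirty-second note = 1; whole tied to half (whole + half) = 48; dotted half = 24; quarter = 8; dotted whole = 48; eighth note = 4.
Adding: 12 + 1 + 48 + 24 + 8 + 48 + 4 = 145.
145 ÷ 12 = 12 complete bars with 1 left over.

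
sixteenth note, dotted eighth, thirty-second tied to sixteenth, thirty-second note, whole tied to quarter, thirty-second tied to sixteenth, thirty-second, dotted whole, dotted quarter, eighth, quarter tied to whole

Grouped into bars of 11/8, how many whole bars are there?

One bar of 11/8 = 44 thirty-second notes.
Convert each value to thirty-second notes: sixteenth note = 2; dotted eighth = 6; thirty-second tied to sixteenth (thirty-second + sixteenth) = 3; thirty-second note = 1; whole tied to quarter (whole + quarter) = 40; thirty-second tied to sixteenth (thirty-second + sixteenth) = 3; thirty-second = 1; dotted whole = 48; dotted quarter = 12; eighth = 4; quarter tied to whole (quarter + whole) = 40.
Total: 2 + 6 + 3 + 1 + 40 + 3 + 1 + 48 + 12 + 4 + 40 = 160.
160 ÷ 44 = 3 complete bars with 28 left over.

3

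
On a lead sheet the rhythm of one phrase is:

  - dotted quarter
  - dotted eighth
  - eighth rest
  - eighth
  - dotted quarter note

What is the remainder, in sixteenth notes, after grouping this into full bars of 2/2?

3

One bar of 2/2 = 16 sixteenth notes.
Express everything in sixteenth notes: dotted quarter = 6; dotted eighth = 3; eighth rest = 2; eighth = 2; dotted quarter note = 6.
Sum: 6 + 3 + 2 + 2 + 6 = 19.
19 ÷ 16 = 1 complete bar with 3 sixteenth notes remaining.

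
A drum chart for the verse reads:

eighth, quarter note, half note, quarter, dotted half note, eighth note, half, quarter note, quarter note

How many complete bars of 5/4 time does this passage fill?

One bar of 5/4 = 10 eighth notes.
Working in eighth notes: eighth = 1; quarter note = 2; half note = 4; quarter = 2; dotted half note = 6; eighth note = 1; half = 4; quarter note = 2; quarter note = 2.
Adding: 1 + 2 + 4 + 2 + 6 + 1 + 4 + 2 + 2 = 24.
24 ÷ 10 = 2 complete bars with 4 left over.

2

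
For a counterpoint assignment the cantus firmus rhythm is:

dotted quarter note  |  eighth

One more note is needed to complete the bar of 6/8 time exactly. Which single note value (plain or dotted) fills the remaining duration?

quarter note

The bar of 6/8 = 6 eighth notes.
In eighth notes: dotted quarter note = 3; eighth = 1.
Total: 3 + 1 = 4.
Remaining: 6 − 4 = 2 eighth notes, which is a quarter note.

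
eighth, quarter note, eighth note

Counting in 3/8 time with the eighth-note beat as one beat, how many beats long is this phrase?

4

One eighth-note beat = 2 sixteenth notes.
Each duration in sixteenth notes: eighth = 2; quarter note = 4; eighth note = 2.
Total: 2 + 4 + 2 = 8.
8 ÷ 2 = 4 beats.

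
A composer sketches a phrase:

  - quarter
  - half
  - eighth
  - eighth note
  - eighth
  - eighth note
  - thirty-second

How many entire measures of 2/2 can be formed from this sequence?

One bar of 2/2 = 32 thirty-second notes.
Convert each value to thirty-second notes: quarter = 8; half = 16; eighth = 4; eighth note = 4; eighth = 4; eighth note = 4; thirty-second = 1.
Adding: 8 + 16 + 4 + 4 + 4 + 4 + 1 = 41.
41 ÷ 32 = 1 complete bar with 9 left over.

1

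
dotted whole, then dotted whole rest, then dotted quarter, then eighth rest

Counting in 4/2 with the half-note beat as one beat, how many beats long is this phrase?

One half-note beat = 4 eighth notes.
In eighth notes: dotted whole = 12; dotted whole rest = 12; dotted quarter = 3; eighth rest = 1.
Altogether 12 + 12 + 3 + 1 = 28.
28 ÷ 4 = 7 beats.

7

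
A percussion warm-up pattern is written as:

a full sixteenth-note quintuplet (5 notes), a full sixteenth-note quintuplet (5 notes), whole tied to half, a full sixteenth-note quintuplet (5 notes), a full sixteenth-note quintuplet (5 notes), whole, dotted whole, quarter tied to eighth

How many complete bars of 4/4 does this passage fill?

5

One bar of 4/4 = 8 eighth notes.
Express everything in eighth notes: a full sixteenth-note quintuplet (5 notes) (five quintuplet sixteenths span one quarter) = 2; a full sixteenth-note quintuplet (5 notes) (five quintuplet sixteenths span one quarter) = 2; whole tied to half (whole + half) = 12; a full sixteenth-note quintuplet (5 notes) (five quintuplet sixteenths span one quarter) = 2; a full sixteenth-note quintuplet (5 notes) (five quintuplet sixteenths span one quarter) = 2; whole = 8; dotted whole = 12; quarter tied to eighth (quarter + eighth) = 3.
Altogether 2 + 2 + 12 + 2 + 2 + 8 + 12 + 3 = 43.
43 ÷ 8 = 5 complete bars with 3 left over.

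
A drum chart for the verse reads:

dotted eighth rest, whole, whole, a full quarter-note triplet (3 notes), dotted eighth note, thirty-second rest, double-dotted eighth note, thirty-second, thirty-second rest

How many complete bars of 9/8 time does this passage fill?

2

One bar of 9/8 = 36 thirty-second notes.
Each duration in thirty-second notes: dotted eighth rest = 6; whole = 32; whole = 32; a full quarter-note triplet (3 notes) (three triplet quarters span one half) = 16; dotted eighth note = 6; thirty-second rest = 1; double-dotted eighth note = 7; thirty-second = 1; thirty-second rest = 1.
Sum: 6 + 32 + 32 + 16 + 6 + 1 + 7 + 1 + 1 = 102.
102 ÷ 36 = 2 complete bars with 30 left over.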